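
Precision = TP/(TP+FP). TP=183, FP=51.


Precision = TP/(TP+FP)
= 183/(183+51)
= 183/234 = 78.21%

78.21%


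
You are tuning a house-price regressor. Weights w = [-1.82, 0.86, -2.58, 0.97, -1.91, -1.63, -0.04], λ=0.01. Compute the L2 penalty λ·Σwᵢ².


‖w‖₂² = (-1.82)² + (0.86)² + (-2.58)² + (0.97)² + (-1.91)² + (-1.63)² + (-0.04)²
     = 3.3124 + 0.7396 + 6.6564 + 0.9409 + 3.6481 + 2.6569 + 0.0016
     = 17.9559
λ·‖w‖₂² = 0.01·17.9559 = 0.179559

0.179559


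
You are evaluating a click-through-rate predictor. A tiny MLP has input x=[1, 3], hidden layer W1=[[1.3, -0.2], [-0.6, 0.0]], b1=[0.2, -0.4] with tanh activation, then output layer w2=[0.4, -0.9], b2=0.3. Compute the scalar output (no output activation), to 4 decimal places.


z1[0] = (1.3)·(1) + (-0.2)·(3) + 0.2 = 0.9
z1[1] = (-0.6)·(1) + (0.0)·(3) - 0.4 = -1.0
h = tanh(z1) = [0.7163, -0.7616]
output = (0.4)·(0.7163) + (-0.9)·(-0.7616) + 0.3 = 1.272

1.272


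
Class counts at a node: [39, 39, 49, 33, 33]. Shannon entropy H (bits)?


Probabilities: [39/193, 39/193, 49/193, 33/193, 33/193] ≈ [0.2021, 0.2021, 0.2539, 0.171, 0.171]
H = -((39/193)·log₂(39/193) + (39/193)·log₂(39/193) + (49/193)·log₂(49/193) + (33/193)·log₂(33/193) + (33/193)·log₂(33/193))
  = 2.3059 bits

2.3059 bits


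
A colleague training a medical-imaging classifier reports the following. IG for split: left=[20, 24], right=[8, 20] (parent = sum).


Parent = [28, 44], H_parent = 0.9641
H_left = 0.994 (n=44), H_right = 0.8631 (n=28)
H_children = (44/72)·0.994 + (28/72)·0.8631 = 0.9431
IG = 0.9641 - 0.9431 = 0.021

0.021


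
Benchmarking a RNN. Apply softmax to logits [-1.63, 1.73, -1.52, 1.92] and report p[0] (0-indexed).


Exponentials: e^-1.63=0.1959, e^1.73=5.6407, e^-1.52=0.2187, e^1.92=6.821
Sum = 12.8763
Softmax = [0.0152, 0.4381, 0.017, 0.5297]
p[0] = 0.1959/12.8763 = 0.0152

0.0152


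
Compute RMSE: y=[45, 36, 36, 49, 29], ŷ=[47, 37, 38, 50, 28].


MSE = 11/5 = 2.2
RMSE = √(11/5) = 1.4832

1.4832


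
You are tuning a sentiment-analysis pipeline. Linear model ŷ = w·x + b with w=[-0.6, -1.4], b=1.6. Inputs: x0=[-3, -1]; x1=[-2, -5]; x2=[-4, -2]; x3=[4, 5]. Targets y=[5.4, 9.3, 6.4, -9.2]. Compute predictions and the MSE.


ŷ0 = (-0.6)·(-3) + (-1.4)·(-1) + 1.6 = 4.8
ŷ1 = (-0.6)·(-2) + (-1.4)·(-5) + 1.6 = 9.8
ŷ2 = (-0.6)·(-4) + (-1.4)·(-2) + 1.6 = 6.8
ŷ3 = (-0.6)·(4) + (-1.4)·(5) + 1.6 = -7.8
errors² = [0.36, 0.25, 0.16, 1.96]
MSE = 2.7300/4 = 0.6825

0.6825


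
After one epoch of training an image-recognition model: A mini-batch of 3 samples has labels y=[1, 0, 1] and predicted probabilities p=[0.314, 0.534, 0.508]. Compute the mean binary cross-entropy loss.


L[0] = -ln(0.314) = 1.1584
L[1] = -ln(1-0.534) = -ln(0.466) = 0.7636
L[2] = -ln(0.508) = 0.6773
mean = (1.1584 + 0.7636 + 0.6773)/3 = 0.8664

0.8664


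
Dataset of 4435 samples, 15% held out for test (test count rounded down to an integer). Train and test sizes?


Test = ⌊4435·15/100⌋ = 665
Train = 4435 - 665 = 3770

Train: 3770, Test: 665


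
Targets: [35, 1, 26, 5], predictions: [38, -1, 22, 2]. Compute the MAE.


Absolute errors: |35-38|=3, |1+ 1|=2, |26-22|=4, |5-2|=3
Sum = 12
MAE = 12/4 = 3

3


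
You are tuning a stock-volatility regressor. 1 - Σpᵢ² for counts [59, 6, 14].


Probabilities: [59/79, 6/79, 14/79] ≈ [0.7468, 0.0759, 0.1772]
Σpᵢ² = (3481 + 36 + 196)/79² = 3713/6241
Gini = 1 - Σpᵢ² = 1 - 3713/6241 = 0.4051

0.4051


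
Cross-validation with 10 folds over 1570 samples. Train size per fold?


Fold size = 1570/10 = 157
Training per fold = 1570 - 157 = 1413

1413


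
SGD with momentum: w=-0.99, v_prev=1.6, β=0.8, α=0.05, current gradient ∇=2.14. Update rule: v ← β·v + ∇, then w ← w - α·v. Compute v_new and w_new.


v_new = 0.8·1.6 + 2.14 = 1.28 + 2.14 = 3.42
w_new = -0.99 - 0.05·3.42 = -0.99 - 0.171 = -1.161

v_new=3.42, w_new=-1.161


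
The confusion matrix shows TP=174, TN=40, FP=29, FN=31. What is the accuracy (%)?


Accuracy = (TP+TN)/(TP+TN+FP+FN)
= (174+40)/(274)
= 214/274 = 78.1%

78.1%


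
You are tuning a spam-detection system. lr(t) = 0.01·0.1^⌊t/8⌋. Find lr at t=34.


n_drops = ⌊34/8⌋ = 4
lr = 0.01·0.1^4 = 0.01·0.0001 = 0.000001

0.000001


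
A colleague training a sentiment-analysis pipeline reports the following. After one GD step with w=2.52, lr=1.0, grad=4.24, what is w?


w_new = w - α·∇
= 2.52 - 1.0·4.24
= 2.52 - 4.24
= -1.72

-1.72


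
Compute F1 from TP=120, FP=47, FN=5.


Precision = 120/167 = 0.7186
Recall = 120/125 = 0.96
F1 = 2·P·R/(P+R) = 2·TP/(2·TP+FP+FN) = 240/(240+47+5) = 240/292 = 0.8219

0.8219


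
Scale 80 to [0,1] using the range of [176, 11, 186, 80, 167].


min=11, max=186
(80-11)/(186-11) = 69/175 = 0.3943

0.3943


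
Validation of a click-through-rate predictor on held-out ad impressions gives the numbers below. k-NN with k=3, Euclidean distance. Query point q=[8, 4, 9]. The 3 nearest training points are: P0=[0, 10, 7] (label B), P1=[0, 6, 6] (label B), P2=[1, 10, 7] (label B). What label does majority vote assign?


d(q,P0) = 10.198  (label B)
d(q,P1) = 8.775  (label B)
d(q,P2) = 9.434  (label B)
Votes: A=0, B=3
Majority → B

B


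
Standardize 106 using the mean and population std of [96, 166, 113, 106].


μ = 120.25, σ = 27.0959
z = (106 - 120.25)/27.0959 = -0.5259

-0.5259


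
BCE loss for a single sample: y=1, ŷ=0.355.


BCE = -[y·ln(p) + (1-y)·ln(1-p)]
= -1·ln(0.355) - 0
= -ln(0.355) = 1.0356

1.0356


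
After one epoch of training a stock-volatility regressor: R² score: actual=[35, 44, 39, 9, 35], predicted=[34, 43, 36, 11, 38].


ȳ = 32.4
SS_res = Σ(y-ŷ)² = 24
SS_tot = Σ(y-ȳ)² = 739.2
R² = 1 - SS_res/SS_tot = 1 - 0.0325 = 0.9675

0.9675


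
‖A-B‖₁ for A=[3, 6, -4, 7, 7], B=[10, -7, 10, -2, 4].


d = |3-10| + |6+ 7| + |-4-10| + |7+ 2| + |7-4|
  = 7 + 13 + 14 + 9 + 3
  = 46

46


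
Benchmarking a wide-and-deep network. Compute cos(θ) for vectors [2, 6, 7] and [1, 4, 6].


A·B = 2·1 + 6·4 + 7·6 = 68
‖A‖ = √89 = 9.434, ‖B‖ = √53 = 7.2801
cos = 68/(√89·√53) = 68/√4717 = 0.9901

0.9901


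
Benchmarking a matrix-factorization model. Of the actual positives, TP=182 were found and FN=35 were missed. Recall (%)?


Recall = TP/(TP+FN)
= 182/(182+35)
= 182/217 = 83.87%

83.87%


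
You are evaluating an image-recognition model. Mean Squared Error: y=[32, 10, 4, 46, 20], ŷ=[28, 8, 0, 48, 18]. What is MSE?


Squared errors: (32-28)²=16, (10-8)²=4, (4-0)²=16, (46-48)²=4, (20-18)²=4
Sum = 44
MSE = 44/5 = 44/5

44/5


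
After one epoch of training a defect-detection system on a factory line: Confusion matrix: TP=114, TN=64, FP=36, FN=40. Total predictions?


Total = TP + TN + FP + FN
= 114 + 64 + 36 + 40
= 254
(Predicted positive: 150, predicted negative: 104)

254


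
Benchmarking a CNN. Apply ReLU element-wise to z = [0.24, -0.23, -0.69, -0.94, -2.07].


ReLU(0.24) = max(0, 0.24) = 0.24
ReLU(-0.23) = max(0, -0.23) = 0.0
ReLU(-0.69) = max(0, -0.69) = 0.0
ReLU(-0.94) = max(0, -0.94) = 0.0
ReLU(-2.07) = max(0, -2.07) = 0.0
result = [0.24, 0.0, 0.0, 0.0, 0.0]

[0.24, 0.0, 0.0, 0.0, 0.0]


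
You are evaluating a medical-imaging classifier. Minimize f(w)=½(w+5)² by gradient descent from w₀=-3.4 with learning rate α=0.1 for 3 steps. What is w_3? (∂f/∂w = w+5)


step 1: grad = -3.4+5 = 1.6; w = -3.4 - 0.1·(1.6) = -3.56
step 2: grad = -3.56+5 = 1.44; w = -3.56 - 0.1·(1.44) = -3.704
step 3: grad = -3.704+5 = 1.296; w = -3.704 - 0.1·(1.296) = -3.8336

-3.8336


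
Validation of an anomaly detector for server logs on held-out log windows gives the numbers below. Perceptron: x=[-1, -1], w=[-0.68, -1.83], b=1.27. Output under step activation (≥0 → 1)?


z = (-1)·(-0.68) + (-1)·(-1.83) + 1.27
  = 3.78
step(z) = 1 (z≥0)

1


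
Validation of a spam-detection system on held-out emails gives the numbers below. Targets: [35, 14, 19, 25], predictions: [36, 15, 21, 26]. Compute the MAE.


Absolute errors: |35-36|=1, |14-15|=1, |19-21|=2, |25-26|=1
Sum = 5
MAE = 5/4 = 5/4

5/4


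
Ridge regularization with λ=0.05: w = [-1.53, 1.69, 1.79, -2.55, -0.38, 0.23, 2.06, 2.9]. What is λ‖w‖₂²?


‖w‖₂² = (-1.53)² + (1.69)² + (1.79)² + (-2.55)² + (-0.38)² + (0.23)² + (2.06)² + (2.9)²
     = 2.3409 + 2.8561 + 3.2041 + 6.5025 + 0.1444 + 0.0529 + 4.2436 + 8.41
     = 27.7545
λ·‖w‖₂² = 0.05·27.7545 = 1.387725

1.387725


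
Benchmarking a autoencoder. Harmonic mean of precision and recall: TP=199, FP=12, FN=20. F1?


Precision = 199/211 = 0.9431
Recall = 199/219 = 0.9087
F1 = 2·P·R/(P+R) = 2·TP/(2·TP+FP+FN) = 398/(398+12+20) = 398/430 = 0.9256

0.9256


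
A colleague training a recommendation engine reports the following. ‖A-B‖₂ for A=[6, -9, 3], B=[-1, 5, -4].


d = √((6+ 1)² + (-9-5)² + (3+ 4)²)
  = √(49 + 196 + 49)
  = √294 = 17.1464

17.1464


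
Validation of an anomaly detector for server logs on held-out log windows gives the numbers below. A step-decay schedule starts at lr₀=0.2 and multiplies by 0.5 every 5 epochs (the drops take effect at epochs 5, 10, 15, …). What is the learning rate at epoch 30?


n_drops = ⌊30/5⌋ = 6
lr = 0.2·0.5^6 = 0.2·0.015625 = 0.003125

0.003125


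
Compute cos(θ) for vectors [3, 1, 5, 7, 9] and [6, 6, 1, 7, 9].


A·B = 3·6 + 1·6 + 5·1 + 7·7 + 9·9 = 159
‖A‖ = √165 = 12.8452, ‖B‖ = √203 = 14.2478
cos = 159/(√165·√203) = 159/√33495 = 0.8688

0.8688


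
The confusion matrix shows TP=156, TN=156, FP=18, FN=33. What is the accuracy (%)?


Accuracy = (TP+TN)/(TP+TN+FP+FN)
= (156+156)/(363)
= 312/363 = 85.95%

85.95%


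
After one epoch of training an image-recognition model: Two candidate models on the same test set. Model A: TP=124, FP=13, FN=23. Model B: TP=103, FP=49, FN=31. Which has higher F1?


Model A: P=124/137=0.9051, R=124/147=0.8435, F1=2PR/(P+R)=2TP/(2TP+FP+FN)=248/284=0.8732
Model B: P=103/152=0.6776, R=103/134=0.7687, F1=2PR/(P+R)=2TP/(2TP+FP+FN)=206/286=0.7203
0.8732 > 0.7203 → Model A

Model A


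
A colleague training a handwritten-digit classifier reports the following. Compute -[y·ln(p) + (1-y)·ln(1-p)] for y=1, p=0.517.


BCE = -[y·ln(p) + (1-y)·ln(1-p)]
= -1·ln(0.517) - 0
= -ln(0.517) = 0.6597

0.6597


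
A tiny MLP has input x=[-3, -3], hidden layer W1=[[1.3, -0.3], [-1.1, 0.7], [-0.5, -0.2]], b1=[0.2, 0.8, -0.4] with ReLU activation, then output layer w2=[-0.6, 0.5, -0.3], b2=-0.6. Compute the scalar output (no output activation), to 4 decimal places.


z1[0] = (1.3)·(-3) + (-0.3)·(-3) + 0.2 = -2.8
z1[1] = (-1.1)·(-3) + (0.7)·(-3) + 0.8 = 2.0
z1[2] = (-0.5)·(-3) + (-0.2)·(-3) - 0.4 = 1.7
h = ReLU(z1) = [0.0, 2.0, 1.7]
output = (-0.6)·(0.0) + (0.5)·(2.0) + (-0.3)·(1.7) - 0.6 = -0.11

-0.11


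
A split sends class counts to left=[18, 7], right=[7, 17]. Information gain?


Parent = [25, 24], H_parent = 0.9997
H_left = 0.8555 (n=25), H_right = 0.8709 (n=24)
H_children = (25/49)·0.8555 + (24/49)·0.8709 = 0.863
IG = 0.9997 - 0.863 = 0.1367

0.1367


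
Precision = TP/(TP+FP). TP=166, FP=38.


Precision = TP/(TP+FP)
= 166/(166+38)
= 166/204 = 81.37%

81.37%


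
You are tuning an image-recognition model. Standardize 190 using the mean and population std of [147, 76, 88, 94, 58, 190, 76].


μ = 104.1429, σ = 43.5642
z = (190 - 104.1429)/43.5642 = 1.9708

1.9708


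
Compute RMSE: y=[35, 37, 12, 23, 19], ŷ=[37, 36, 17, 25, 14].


MSE = 59/5 = 11.8
RMSE = √(59/5) = 3.4351

3.4351


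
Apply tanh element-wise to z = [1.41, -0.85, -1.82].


tanh(1.41) = 0.8875
tanh(-0.85) = -0.6911
tanh(-1.82) = -0.9488
result = [0.8875, -0.6911, -0.9488]

[0.8875, -0.6911, -0.9488]


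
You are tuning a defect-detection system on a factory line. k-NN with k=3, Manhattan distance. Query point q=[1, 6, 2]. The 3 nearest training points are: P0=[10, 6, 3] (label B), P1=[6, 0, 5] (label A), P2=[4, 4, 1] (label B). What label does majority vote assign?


d(q,P0) = 10  (label B)
d(q,P1) = 14  (label A)
d(q,P2) = 6  (label B)
Votes: A=1, B=2
Majority → B

B


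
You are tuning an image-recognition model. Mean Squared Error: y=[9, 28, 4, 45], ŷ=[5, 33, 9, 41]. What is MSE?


Squared errors: (9-5)²=16, (28-33)²=25, (4-9)²=25, (45-41)²=16
Sum = 82
MSE = 82/4 = 41/2

41/2


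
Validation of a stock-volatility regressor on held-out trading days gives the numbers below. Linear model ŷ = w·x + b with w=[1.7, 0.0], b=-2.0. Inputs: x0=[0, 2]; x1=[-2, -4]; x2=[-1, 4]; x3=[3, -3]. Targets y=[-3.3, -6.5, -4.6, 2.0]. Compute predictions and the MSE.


ŷ0 = (1.7)·(0) + (0.0)·(2) - 2.0 = -2.0
ŷ1 = (1.7)·(-2) + (0.0)·(-4) - 2.0 = -5.4
ŷ2 = (1.7)·(-1) + (0.0)·(4) - 2.0 = -3.7
ŷ3 = (1.7)·(3) + (0.0)·(-3) - 2.0 = 3.1
errors² = [1.69, 1.21, 0.81, 1.21]
MSE = 4.9200/4 = 1.23

1.23


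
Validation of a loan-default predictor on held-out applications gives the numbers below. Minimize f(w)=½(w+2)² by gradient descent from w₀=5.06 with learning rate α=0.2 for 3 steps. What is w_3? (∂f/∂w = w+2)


step 1: grad = 5.06+2 = 7.06; w = 5.06 - 0.2·(7.06) = 3.648
step 2: grad = 3.648+2 = 5.648; w = 3.648 - 0.2·(5.648) = 2.5184
step 3: grad = 2.5184+2 = 4.5184; w = 2.5184 - 0.2·(4.5184) = 1.61472

1.61472


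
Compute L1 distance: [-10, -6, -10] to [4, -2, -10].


d = |-10-4| + |-6+ 2| + |-10+ 10|
  = 14 + 4 + 0
  = 18

18


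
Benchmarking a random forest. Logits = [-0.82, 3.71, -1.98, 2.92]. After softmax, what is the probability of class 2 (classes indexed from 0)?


Exponentials: e^-0.82=0.4404, e^3.71=40.8538, e^-1.98=0.1381, e^2.92=18.5413
Sum = 59.9736
Softmax = [0.0073, 0.6812, 0.0023, 0.3092]
p[2] = 0.1381/59.9736 = 0.0023

0.0023


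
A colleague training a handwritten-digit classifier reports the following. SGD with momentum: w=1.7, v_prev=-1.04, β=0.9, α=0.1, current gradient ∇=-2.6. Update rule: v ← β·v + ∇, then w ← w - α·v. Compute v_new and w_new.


v_new = 0.9·-1.04 - 2.6 = -0.936 - 2.6 = -3.536
w_new = 1.7 - 0.1·-3.536 = 1.7 + 0.3536 = 2.0536

v_new=-3.536, w_new=2.0536


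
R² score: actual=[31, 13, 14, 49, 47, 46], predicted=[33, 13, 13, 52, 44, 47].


ȳ = 33.3333
SS_res = Σ(y-ŷ)² = 24
SS_tot = Σ(y-ȳ)² = 1385.33
R² = 1 - SS_res/SS_tot = 1 - 0.0173 = 0.9827

0.9827


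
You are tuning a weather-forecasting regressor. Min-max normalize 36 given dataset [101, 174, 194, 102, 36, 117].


min=36, max=194
(36-36)/(194-36) = 0/158 = 0.0

0.0


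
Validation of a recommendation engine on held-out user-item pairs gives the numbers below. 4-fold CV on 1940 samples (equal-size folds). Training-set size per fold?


Fold size = 1940/4 = 485
Training per fold = 1940 - 485 = 1455

1455


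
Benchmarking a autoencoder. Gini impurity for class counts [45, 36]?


Probabilities: [45/81, 36/81] ≈ [0.5556, 0.4444]
Σpᵢ² = (2025 + 1296)/81² = 3321/6561
Gini = 1 - Σpᵢ² = 1 - 3321/6561 = 0.4938

0.4938


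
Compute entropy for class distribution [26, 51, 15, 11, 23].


Probabilities: [26/126, 51/126, 15/126, 11/126, 23/126] ≈ [0.2063, 0.4048, 0.119, 0.0873, 0.1825]
H = -((26/126)·log₂(26/126) + (51/126)·log₂(51/126) + (15/126)·log₂(15/126) + (11/126)·log₂(11/126) + (23/126)·log₂(23/126))
  = 2.1185 bits

2.1185 bits


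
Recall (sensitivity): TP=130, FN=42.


Recall = TP/(TP+FN)
= 130/(130+42)
= 130/172 = 75.58%

75.58%


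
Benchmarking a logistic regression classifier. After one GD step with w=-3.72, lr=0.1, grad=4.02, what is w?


w_new = w - α·∇
= -3.72 - 0.1·4.02
= -3.72 - 0.402
= -4.122

-4.122


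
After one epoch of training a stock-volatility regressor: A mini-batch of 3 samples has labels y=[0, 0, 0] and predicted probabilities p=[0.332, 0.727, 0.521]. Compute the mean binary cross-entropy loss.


L[0] = -ln(1-0.332) = -ln(0.668) = 0.4035
L[1] = -ln(1-0.727) = -ln(0.273) = 1.2983
L[2] = -ln(1-0.521) = -ln(0.479) = 0.7361
mean = (0.4035 + 1.2983 + 0.7361)/3 = 0.8126

0.8126


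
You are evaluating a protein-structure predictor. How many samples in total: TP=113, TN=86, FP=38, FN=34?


Total = TP + TN + FP + FN
= 113 + 86 + 38 + 34
= 271
(Predicted positive: 151, predicted negative: 120)

271


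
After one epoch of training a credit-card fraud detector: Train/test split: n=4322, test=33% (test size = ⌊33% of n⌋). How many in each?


Test = ⌊4322·33/100⌋ = 1426
Train = 4322 - 1426 = 2896

Train: 2896, Test: 1426


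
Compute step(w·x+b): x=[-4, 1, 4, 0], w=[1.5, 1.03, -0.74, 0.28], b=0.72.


z = (-4)·(1.5) + (1)·(1.03) + (4)·(-0.74) + (0)·(0.28) + 0.72
  = -7.21
step(z) = 0 (z<0)

0


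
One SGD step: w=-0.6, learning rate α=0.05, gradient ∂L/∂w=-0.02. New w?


w_new = w - α·∇
= -0.6 - 0.05·-0.02
= -0.6 + 0.001
= -0.599

-0.599


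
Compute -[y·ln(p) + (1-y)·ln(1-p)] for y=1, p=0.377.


BCE = -[y·ln(p) + (1-y)·ln(1-p)]
= -1·ln(0.377) - 0
= -ln(0.377) = 0.9755

0.9755


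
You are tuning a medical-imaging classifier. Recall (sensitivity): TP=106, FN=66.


Recall = TP/(TP+FN)
= 106/(106+66)
= 106/172 = 61.63%

61.63%


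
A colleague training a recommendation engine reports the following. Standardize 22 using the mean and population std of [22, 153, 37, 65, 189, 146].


μ = 102, σ = 63.3772
z = (22 - 102)/63.3772 = -1.2623

-1.2623


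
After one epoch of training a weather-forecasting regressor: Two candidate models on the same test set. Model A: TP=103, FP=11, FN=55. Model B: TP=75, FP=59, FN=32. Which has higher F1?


Model A: P=103/114=0.9035, R=103/158=0.6519, F1=2PR/(P+R)=2TP/(2TP+FP+FN)=206/272=0.7574
Model B: P=75/134=0.5597, R=75/107=0.7009, F1=2PR/(P+R)=2TP/(2TP+FP+FN)=150/241=0.6224
0.7574 > 0.6224 → Model A

Model A


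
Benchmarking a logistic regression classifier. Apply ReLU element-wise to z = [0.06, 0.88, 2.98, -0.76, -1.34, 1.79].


ReLU(0.06) = max(0, 0.06) = 0.06
ReLU(0.88) = max(0, 0.88) = 0.88
ReLU(2.98) = max(0, 2.98) = 2.98
ReLU(-0.76) = max(0, -0.76) = 0.0
ReLU(-1.34) = max(0, -1.34) = 0.0
ReLU(1.79) = max(0, 1.79) = 1.79
result = [0.06, 0.88, 2.98, 0.0, 0.0, 1.79]

[0.06, 0.88, 2.98, 0.0, 0.0, 1.79]


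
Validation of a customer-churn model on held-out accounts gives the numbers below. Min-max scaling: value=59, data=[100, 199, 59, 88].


min=59, max=199
(59-59)/(199-59) = 0/140 = 0.0

0.0


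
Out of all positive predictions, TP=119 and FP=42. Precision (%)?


Precision = TP/(TP+FP)
= 119/(119+42)
= 119/161 = 73.91%

73.91%


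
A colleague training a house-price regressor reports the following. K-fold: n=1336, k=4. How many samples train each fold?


Fold size = 1336/4 = 334
Training per fold = 1336 - 334 = 1002

1002


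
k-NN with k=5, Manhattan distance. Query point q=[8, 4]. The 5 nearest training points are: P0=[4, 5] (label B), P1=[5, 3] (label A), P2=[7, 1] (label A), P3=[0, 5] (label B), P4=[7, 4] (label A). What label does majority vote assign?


d(q,P0) = 5  (label B)
d(q,P1) = 4  (label A)
d(q,P2) = 4  (label A)
d(q,P3) = 9  (label B)
d(q,P4) = 1  (label A)
Votes: A=3, B=2
Majority → A

A


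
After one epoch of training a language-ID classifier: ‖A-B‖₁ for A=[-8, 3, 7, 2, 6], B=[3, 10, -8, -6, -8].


d = |-8-3| + |3-10| + |7+ 8| + |2+ 6| + |6+ 8|
  = 11 + 7 + 15 + 8 + 14
  = 55

55


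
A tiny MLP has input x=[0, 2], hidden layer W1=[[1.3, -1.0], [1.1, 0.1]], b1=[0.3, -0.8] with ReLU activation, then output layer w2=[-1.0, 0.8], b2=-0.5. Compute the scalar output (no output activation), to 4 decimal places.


z1[0] = (1.3)·(0) + (-1.0)·(2) + 0.3 = -1.7
z1[1] = (1.1)·(0) + (0.1)·(2) - 0.8 = -0.6
h = ReLU(z1) = [0.0, 0.0]
output = (-1.0)·(0.0) + (0.8)·(0.0) - 0.5 = -0.5

-0.5


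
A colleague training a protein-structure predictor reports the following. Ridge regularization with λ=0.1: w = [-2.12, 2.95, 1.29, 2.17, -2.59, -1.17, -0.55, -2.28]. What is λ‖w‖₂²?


‖w‖₂² = (-2.12)² + (2.95)² + (1.29)² + (2.17)² + (-2.59)² + (-1.17)² + (-0.55)² + (-2.28)²
     = 4.4944 + 8.7025 + 1.6641 + 4.7089 + 6.7081 + 1.3689 + 0.3025 + 5.1984
     = 33.1478
λ·‖w‖₂² = 0.1·33.1478 = 3.31478

3.31478


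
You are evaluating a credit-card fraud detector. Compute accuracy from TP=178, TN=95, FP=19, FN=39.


Accuracy = (TP+TN)/(TP+TN+FP+FN)
= (178+95)/(331)
= 273/331 = 82.48%

82.48%


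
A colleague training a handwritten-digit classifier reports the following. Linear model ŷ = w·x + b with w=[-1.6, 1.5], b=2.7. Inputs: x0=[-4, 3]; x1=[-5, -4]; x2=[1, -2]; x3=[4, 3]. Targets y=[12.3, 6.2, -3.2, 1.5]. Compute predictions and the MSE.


ŷ0 = (-1.6)·(-4) + (1.5)·(3) + 2.7 = 13.6
ŷ1 = (-1.6)·(-5) + (1.5)·(-4) + 2.7 = 4.7
ŷ2 = (-1.6)·(1) + (1.5)·(-2) + 2.7 = -1.9
ŷ3 = (-1.6)·(4) + (1.5)·(3) + 2.7 = 0.8
errors² = [1.69, 2.25, 1.69, 0.49]
MSE = 6.1200/4 = 1.53

1.53


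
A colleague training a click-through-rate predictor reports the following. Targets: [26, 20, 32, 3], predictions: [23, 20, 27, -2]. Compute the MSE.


Squared errors: (26-23)²=9, (20-20)²=0, (32-27)²=25, (3+ 2)²=25
Sum = 59
MSE = 59/4 = 59/4

59/4


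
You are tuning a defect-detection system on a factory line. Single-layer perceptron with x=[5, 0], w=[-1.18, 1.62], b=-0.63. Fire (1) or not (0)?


z = (5)·(-1.18) + (0)·(1.62) - 0.63
  = -6.53
step(z) = 0 (z<0)

0


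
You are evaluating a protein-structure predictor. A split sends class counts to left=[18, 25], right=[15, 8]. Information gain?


Parent = [33, 33], H_parent = 1
H_left = 0.9808 (n=43), H_right = 0.9321 (n=23)
H_children = (43/66)·0.9808 + (23/66)·0.9321 = 0.9638
IG = 1 - 0.9638 = 0.0362

0.0362


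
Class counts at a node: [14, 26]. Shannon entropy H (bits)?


Probabilities: [14/40, 26/40] ≈ [0.35, 0.65]
H = -((14/40)·log₂(14/40) + (26/40)·log₂(26/40))
  = 0.9341 bits

0.9341 bits


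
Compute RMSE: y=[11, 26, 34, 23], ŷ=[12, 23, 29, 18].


MSE = 60/4 = 15
RMSE = √(60/4) = 3.873

3.873


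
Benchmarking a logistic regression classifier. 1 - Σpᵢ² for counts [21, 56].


Probabilities: [21/77, 56/77] ≈ [0.2727, 0.7273]
Σpᵢ² = (441 + 3136)/77² = 3577/5929
Gini = 1 - Σpᵢ² = 1 - 3577/5929 = 0.3967

0.3967


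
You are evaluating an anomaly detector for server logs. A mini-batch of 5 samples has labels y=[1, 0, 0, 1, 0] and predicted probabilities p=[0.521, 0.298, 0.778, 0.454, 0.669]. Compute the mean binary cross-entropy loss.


L[0] = -ln(0.521) = 0.652
L[1] = -ln(1-0.298) = -ln(0.702) = 0.3538
L[2] = -ln(1-0.778) = -ln(0.222) = 1.5051
L[3] = -ln(0.454) = 0.7897
L[4] = -ln(1-0.669) = -ln(0.331) = 1.1056
mean = (0.652 + 0.3538 + 1.5051 + 0.7897 + 1.1056)/5 = 0.8812

0.8812


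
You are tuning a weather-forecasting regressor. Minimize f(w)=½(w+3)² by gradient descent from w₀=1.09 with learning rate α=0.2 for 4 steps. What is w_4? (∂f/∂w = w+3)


step 1: grad = 1.09+3 = 4.09; w = 1.09 - 0.2·(4.09) = 0.272
step 2: grad = 0.272+3 = 3.272; w = 0.272 - 0.2·(3.272) = -0.3824
step 3: grad = -0.3824+3 = 2.6176; w = -0.3824 - 0.2·(2.6176) = -0.90592
step 4: grad = -0.90592+3 = 2.09408; w = -0.90592 - 0.2·(2.09408) = -1.324736

-1.324736


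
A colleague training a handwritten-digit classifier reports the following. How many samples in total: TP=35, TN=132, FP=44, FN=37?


Total = TP + TN + FP + FN
= 35 + 132 + 44 + 37
= 248
(Predicted positive: 79, predicted negative: 169)

248


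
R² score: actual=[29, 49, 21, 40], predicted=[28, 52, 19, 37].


ȳ = 34.75
SS_res = Σ(y-ŷ)² = 23
SS_tot = Σ(y-ȳ)² = 452.75
R² = 1 - SS_res/SS_tot = 1 - 0.0508 = 0.9492

0.9492


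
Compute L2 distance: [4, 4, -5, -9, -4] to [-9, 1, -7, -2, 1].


d = √((4+ 9)² + (4-1)² + (-5+ 7)² + (-9+ 2)² + (-4-1)²)
  = √(169 + 9 + 4 + 49 + 25)
  = √256 = 16.0

16.0


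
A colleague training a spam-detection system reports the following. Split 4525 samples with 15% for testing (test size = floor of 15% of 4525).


Test = ⌊4525·15/100⌋ = 678
Train = 4525 - 678 = 3847

Train: 3847, Test: 678


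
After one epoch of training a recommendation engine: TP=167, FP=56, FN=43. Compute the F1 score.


Precision = 167/223 = 0.7489
Recall = 167/210 = 0.7952
F1 = 2·P·R/(P+R) = 2·TP/(2·TP+FP+FN) = 334/(334+56+43) = 334/433 = 0.7714

0.7714


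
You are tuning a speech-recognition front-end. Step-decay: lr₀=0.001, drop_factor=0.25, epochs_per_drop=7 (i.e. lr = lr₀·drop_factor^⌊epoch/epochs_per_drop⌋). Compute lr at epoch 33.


n_drops = ⌊33/7⌋ = 4
lr = 0.001·0.25^4 = 0.001·0.00390625 = 0.00000390625

0.00000390625


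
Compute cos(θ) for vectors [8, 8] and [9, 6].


A·B = 8·9 + 8·6 = 120
‖A‖ = √128 = 11.3137, ‖B‖ = √117 = 10.8167
cos = 120/(√128·√117) = 120/√14976 = 0.9806

0.9806


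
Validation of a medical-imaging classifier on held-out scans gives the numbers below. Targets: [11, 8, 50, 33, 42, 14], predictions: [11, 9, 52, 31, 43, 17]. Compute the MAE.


Absolute errors: |11-11|=0, |8-9|=1, |50-52|=2, |33-31|=2, |42-43|=1, |14-17|=3
Sum = 9
MAE = 9/6 = 3/2

3/2


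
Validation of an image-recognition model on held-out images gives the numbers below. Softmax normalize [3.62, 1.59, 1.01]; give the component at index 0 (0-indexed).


Exponentials: e^3.62=37.3376, e^1.59=4.9037, e^1.01=2.7456
Sum = 44.9869
Softmax = [0.83, 0.109, 0.061]
p[0] = 37.3376/44.9869 = 0.83

0.83


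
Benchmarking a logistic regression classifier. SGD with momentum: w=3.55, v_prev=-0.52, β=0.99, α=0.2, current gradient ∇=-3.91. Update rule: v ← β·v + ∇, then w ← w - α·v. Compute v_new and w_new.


v_new = 0.99·-0.52 - 3.91 = -0.5148 - 3.91 = -4.4248
w_new = 3.55 - 0.2·-4.4248 = 3.55 + 0.88496 = 4.43496

v_new=-4.4248, w_new=4.43496


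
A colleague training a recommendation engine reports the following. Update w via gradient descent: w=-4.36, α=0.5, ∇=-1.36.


w_new = w - α·∇
= -4.36 - 0.5·-1.36
= -4.36 + 0.68
= -3.68

-3.68


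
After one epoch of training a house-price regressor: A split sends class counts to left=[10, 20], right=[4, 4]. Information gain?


Parent = [14, 24], H_parent = 0.9495
H_left = 0.9183 (n=30), H_right = 1 (n=8)
H_children = (30/38)·0.9183 + (8/38)·1 = 0.9355
IG = 0.9495 - 0.9355 = 0.014

0.014


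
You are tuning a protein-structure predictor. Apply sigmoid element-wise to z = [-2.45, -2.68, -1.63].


σ(-2.45) = 1/(1+e^2.45) = 0.0794
σ(-2.68) = 1/(1+e^2.68) = 0.0642
σ(-1.63) = 1/(1+e^1.63) = 0.1638
result = [0.0794, 0.0642, 0.1638]

[0.0794, 0.0642, 0.1638]


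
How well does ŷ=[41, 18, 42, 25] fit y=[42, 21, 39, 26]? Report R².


ȳ = 32
SS_res = Σ(y-ŷ)² = 20
SS_tot = Σ(y-ȳ)² = 306
R² = 1 - SS_res/SS_tot = 1 - 0.0654 = 0.9346

0.9346


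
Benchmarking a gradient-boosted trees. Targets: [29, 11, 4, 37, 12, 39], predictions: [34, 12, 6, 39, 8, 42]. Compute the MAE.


Absolute errors: |29-34|=5, |11-12|=1, |4-6|=2, |37-39|=2, |12-8|=4, |39-42|=3
Sum = 17
MAE = 17/6 = 17/6

17/6


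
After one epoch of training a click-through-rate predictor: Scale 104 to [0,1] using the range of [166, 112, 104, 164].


min=104, max=166
(104-104)/(166-104) = 0/62 = 0.0

0.0


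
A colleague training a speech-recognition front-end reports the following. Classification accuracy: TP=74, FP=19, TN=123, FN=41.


Accuracy = (TP+TN)/(TP+TN+FP+FN)
= (74+123)/(257)
= 197/257 = 76.65%

76.65%


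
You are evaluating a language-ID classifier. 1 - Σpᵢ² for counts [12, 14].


Probabilities: [12/26, 14/26] ≈ [0.4615, 0.5385]
Σpᵢ² = (144 + 196)/26² = 340/676
Gini = 1 - Σpᵢ² = 1 - 340/676 = 0.497

0.497


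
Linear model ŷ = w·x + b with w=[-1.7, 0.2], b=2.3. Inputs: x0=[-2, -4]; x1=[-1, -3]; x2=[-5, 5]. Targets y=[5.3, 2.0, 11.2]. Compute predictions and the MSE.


ŷ0 = (-1.7)·(-2) + (0.2)·(-4) + 2.3 = 4.9
ŷ1 = (-1.7)·(-1) + (0.2)·(-3) + 2.3 = 3.4
ŷ2 = (-1.7)·(-5) + (0.2)·(5) + 2.3 = 11.8
errors² = [0.16, 1.96, 0.36]
MSE = 2.4800/3 = 0.8267

0.8267


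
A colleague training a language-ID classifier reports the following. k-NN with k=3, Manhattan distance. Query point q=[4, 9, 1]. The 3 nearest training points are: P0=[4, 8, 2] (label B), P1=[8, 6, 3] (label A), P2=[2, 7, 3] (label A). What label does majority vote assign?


d(q,P0) = 2  (label B)
d(q,P1) = 9  (label A)
d(q,P2) = 6  (label A)
Votes: A=2, B=1
Majority → A

A


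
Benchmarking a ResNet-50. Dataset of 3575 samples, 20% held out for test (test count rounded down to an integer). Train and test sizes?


Test = ⌊3575·20/100⌋ = 715
Train = 3575 - 715 = 2860

Train: 2860, Test: 715


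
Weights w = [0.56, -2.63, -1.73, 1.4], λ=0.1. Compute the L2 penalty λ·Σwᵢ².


‖w‖₂² = (0.56)² + (-2.63)² + (-1.73)² + (1.4)²
     = 0.3136 + 6.9169 + 2.9929 + 1.96
     = 12.1834
λ·‖w‖₂² = 0.1·12.1834 = 1.21834

1.21834


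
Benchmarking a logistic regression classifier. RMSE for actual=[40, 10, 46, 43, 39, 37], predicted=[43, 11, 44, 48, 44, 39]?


MSE = 68/6 = 11.3333
RMSE = √(68/6) = 3.3665

3.3665


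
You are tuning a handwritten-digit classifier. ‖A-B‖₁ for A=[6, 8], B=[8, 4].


d = |6-8| + |8-4|
  = 2 + 4
  = 6

6


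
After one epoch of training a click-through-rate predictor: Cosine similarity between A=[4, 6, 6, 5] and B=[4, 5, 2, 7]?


A·B = 4·4 + 6·5 + 6·2 + 5·7 = 93
‖A‖ = √113 = 10.6301, ‖B‖ = √94 = 9.6954
cos = 93/(√113·√94) = 93/√10622 = 0.9024

0.9024


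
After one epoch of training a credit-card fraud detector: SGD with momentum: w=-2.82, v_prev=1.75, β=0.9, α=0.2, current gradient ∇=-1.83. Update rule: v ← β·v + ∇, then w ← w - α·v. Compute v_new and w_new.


v_new = 0.9·1.75 - 1.83 = 1.575 - 1.83 = -0.255
w_new = -2.82 - 0.2·-0.255 = -2.82 + 0.051 = -2.769

v_new=-0.255, w_new=-2.769


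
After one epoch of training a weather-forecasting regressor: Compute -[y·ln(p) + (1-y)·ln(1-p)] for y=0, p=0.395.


BCE = -[y·ln(p) + (1-y)·ln(1-p)]
= -0 - 1·ln(1-0.395)
= -ln(0.605) = 0.5025

0.5025


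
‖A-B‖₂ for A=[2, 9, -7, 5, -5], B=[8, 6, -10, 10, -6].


d = √((2-8)² + (9-6)² + (-7+ 10)² + (5-10)² + (-5+ 6)²)
  = √(36 + 9 + 9 + 25 + 1)
  = √80 = 8.9443

8.9443


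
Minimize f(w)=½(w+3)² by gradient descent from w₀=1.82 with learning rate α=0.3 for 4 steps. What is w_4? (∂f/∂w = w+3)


step 1: grad = 1.82+3 = 4.82; w = 1.82 - 0.3·(4.82) = 0.374
step 2: grad = 0.374+3 = 3.374; w = 0.374 - 0.3·(3.374) = -0.6382
step 3: grad = -0.6382+3 = 2.3618; w = -0.6382 - 0.3·(2.3618) = -1.34674
step 4: grad = -1.34674+3 = 1.65326; w = -1.34674 - 0.3·(1.65326) = -1.842718

-1.842718


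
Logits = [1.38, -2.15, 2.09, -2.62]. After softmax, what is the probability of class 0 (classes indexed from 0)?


Exponentials: e^1.38=3.9749, e^-2.15=0.1165, e^2.09=8.0849, e^-2.62=0.0728
Sum = 12.2491
Softmax = [0.3245, 0.0095, 0.66, 0.0059]
p[0] = 3.9749/12.2491 = 0.3245

0.3245


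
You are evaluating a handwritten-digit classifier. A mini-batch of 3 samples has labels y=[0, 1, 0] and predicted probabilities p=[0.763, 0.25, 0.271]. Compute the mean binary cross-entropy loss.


L[0] = -ln(1-0.763) = -ln(0.237) = 1.4397
L[1] = -ln(0.25) = 1.3863
L[2] = -ln(1-0.271) = -ln(0.729) = 0.3161
mean = (1.4397 + 1.3863 + 0.3161)/3 = 1.0474

1.0474


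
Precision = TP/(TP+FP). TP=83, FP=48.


Precision = TP/(TP+FP)
= 83/(83+48)
= 83/131 = 63.36%

63.36%


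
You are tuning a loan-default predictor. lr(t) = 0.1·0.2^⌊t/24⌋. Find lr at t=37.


n_drops = ⌊37/24⌋ = 1
lr = 0.1·0.2^1 = 0.1·0.2 = 0.02

0.02


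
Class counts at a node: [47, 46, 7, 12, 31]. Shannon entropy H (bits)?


Probabilities: [47/143, 46/143, 7/143, 12/143, 31/143] ≈ [0.3287, 0.3217, 0.049, 0.0839, 0.2168]
H = -((47/143)·log₂(47/143) + (46/143)·log₂(46/143) + (7/143)·log₂(7/143) + (12/143)·log₂(12/143) + (31/143)·log₂(31/143))
  = 2.0452 bits

2.0452 bits


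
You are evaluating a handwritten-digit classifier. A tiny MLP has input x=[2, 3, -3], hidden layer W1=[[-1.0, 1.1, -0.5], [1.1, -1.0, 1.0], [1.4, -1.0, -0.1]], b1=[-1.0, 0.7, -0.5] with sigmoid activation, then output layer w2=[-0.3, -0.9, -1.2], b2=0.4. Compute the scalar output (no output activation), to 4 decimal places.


z1[0] = (-1.0)·(2) + (1.1)·(3) + (-0.5)·(-3) - 1.0 = 1.8
z1[1] = (1.1)·(2) + (-1.0)·(3) + (1.0)·(-3) + 0.7 = -3.1
z1[2] = (1.4)·(2) + (-1.0)·(3) + (-0.1)·(-3) - 0.5 = -0.4
h = sigmoid(z1) = [0.8581, 0.0431, 0.4013]
output = (-0.3)·(0.8581) + (-0.9)·(0.0431) + (-1.2)·(0.4013) + 0.4 = -0.3778

-0.3778


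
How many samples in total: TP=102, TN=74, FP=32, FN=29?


Total = TP + TN + FP + FN
= 102 + 74 + 32 + 29
= 237
(Predicted positive: 134, predicted negative: 103)

237


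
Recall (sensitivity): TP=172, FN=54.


Recall = TP/(TP+FN)
= 172/(172+54)
= 172/226 = 76.11%

76.11%


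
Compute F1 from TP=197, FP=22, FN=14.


Precision = 197/219 = 0.8995
Recall = 197/211 = 0.9336
F1 = 2·P·R/(P+R) = 2·TP/(2·TP+FP+FN) = 394/(394+22+14) = 394/430 = 0.9163

0.9163


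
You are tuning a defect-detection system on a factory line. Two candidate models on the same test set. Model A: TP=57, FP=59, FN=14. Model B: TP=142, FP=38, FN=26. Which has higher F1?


Model A: P=57/116=0.4914, R=57/71=0.8028, F1=2PR/(P+R)=2TP/(2TP+FP+FN)=114/187=0.6096
Model B: P=142/180=0.7889, R=142/168=0.8452, F1=2PR/(P+R)=2TP/(2TP+FP+FN)=284/348=0.8161
0.6096 < 0.8161 → Model B

Model B


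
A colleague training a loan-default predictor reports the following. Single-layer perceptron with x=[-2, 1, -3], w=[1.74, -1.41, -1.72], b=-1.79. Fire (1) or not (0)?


z = (-2)·(1.74) + (1)·(-1.41) + (-3)·(-1.72) - 1.79
  = -1.52
step(z) = 0 (z<0)

0


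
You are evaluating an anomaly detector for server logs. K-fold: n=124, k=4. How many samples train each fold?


Fold size = 124/4 = 31
Training per fold = 124 - 31 = 93

93


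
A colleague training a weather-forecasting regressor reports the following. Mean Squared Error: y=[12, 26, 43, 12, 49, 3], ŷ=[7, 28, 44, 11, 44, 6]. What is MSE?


Squared errors: (12-7)²=25, (26-28)²=4, (43-44)²=1, (12-11)²=1, (49-44)²=25, (3-6)²=9
Sum = 65
MSE = 65/6 = 65/6

65/6


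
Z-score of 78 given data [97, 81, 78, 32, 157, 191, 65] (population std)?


μ = 100.1429, σ = 51.0362
z = (78 - 100.1429)/51.0362 = -0.4339

-0.4339


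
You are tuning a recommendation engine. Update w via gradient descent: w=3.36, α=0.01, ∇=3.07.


w_new = w - α·∇
= 3.36 - 0.01·3.07
= 3.36 - 0.0307
= 3.3293

3.3293


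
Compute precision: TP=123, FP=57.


Precision = TP/(TP+FP)
= 123/(123+57)
= 123/180 = 68.33%

68.33%


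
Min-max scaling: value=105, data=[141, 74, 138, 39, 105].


min=39, max=141
(105-39)/(141-39) = 66/102 = 0.6471

0.6471


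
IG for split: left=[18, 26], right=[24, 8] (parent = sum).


Parent = [42, 34], H_parent = 0.992
H_left = 0.976 (n=44), H_right = 0.8113 (n=32)
H_children = (44/76)·0.976 + (32/76)·0.8113 = 0.9067
IG = 0.992 - 0.9067 = 0.0853

0.0853


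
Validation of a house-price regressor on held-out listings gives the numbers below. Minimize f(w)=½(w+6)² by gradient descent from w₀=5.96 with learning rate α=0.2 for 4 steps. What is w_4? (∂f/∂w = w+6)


step 1: grad = 5.96+6 = 11.96; w = 5.96 - 0.2·(11.96) = 3.568
step 2: grad = 3.568+6 = 9.568; w = 3.568 - 0.2·(9.568) = 1.6544
step 3: grad = 1.6544+6 = 7.6544; w = 1.6544 - 0.2·(7.6544) = 0.12352
step 4: grad = 0.12352+6 = 6.12352; w = 0.12352 - 0.2·(6.12352) = -1.101184

-1.101184


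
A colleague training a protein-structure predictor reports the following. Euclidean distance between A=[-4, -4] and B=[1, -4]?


d = √((-4-1)² + (-4+ 4)²)
  = √(25 + 0)
  = √25 = 5.0

5.0


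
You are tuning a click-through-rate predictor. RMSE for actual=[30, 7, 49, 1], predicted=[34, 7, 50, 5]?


MSE = 33/4 = 8.25
RMSE = √(33/4) = 2.8723

2.8723


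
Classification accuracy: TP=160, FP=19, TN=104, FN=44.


Accuracy = (TP+TN)/(TP+TN+FP+FN)
= (160+104)/(327)
= 264/327 = 80.73%

80.73%


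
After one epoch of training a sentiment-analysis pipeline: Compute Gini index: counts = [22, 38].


Probabilities: [22/60, 38/60] ≈ [0.3667, 0.6333]
Σpᵢ² = (484 + 1444)/60² = 1928/3600
Gini = 1 - Σpᵢ² = 1 - 1928/3600 = 0.4644

0.4644


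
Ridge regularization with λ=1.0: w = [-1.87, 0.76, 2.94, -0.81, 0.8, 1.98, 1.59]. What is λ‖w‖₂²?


‖w‖₂² = (-1.87)² + (0.76)² + (2.94)² + (-0.81)² + (0.8)² + (1.98)² + (1.59)²
     = 3.4969 + 0.5776 + 8.6436 + 0.6561 + 0.64 + 3.9204 + 2.5281
     = 20.4627
λ·‖w‖₂² = 1.0·20.4627 = 20.4627

20.4627


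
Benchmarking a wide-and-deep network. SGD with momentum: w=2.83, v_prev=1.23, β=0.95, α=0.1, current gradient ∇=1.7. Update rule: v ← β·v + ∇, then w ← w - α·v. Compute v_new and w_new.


v_new = 0.95·1.23 + 1.7 = 1.1685 + 1.7 = 2.8685
w_new = 2.83 - 0.1·2.8685 = 2.83 - 0.28685 = 2.54315

v_new=2.8685, w_new=2.54315


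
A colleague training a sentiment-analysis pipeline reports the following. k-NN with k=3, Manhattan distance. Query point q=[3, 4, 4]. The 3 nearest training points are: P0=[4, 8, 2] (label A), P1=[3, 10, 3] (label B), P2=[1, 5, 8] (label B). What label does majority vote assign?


d(q,P0) = 7  (label A)
d(q,P1) = 7  (label B)
d(q,P2) = 7  (label B)
Votes: A=1, B=2
Majority → B

B


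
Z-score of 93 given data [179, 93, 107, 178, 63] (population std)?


μ = 124, σ = 46.7162
z = (93 - 124)/46.7162 = -0.6636

-0.6636


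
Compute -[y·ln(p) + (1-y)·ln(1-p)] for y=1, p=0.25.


BCE = -[y·ln(p) + (1-y)·ln(1-p)]
= -1·ln(0.25) - 0
= -ln(0.25) = 1.3863

1.3863


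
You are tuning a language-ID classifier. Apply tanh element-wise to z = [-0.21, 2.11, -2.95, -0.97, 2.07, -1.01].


tanh(-0.21) = -0.207
tanh(2.11) = 0.971
tanh(-2.95) = -0.9945
tanh(-0.97) = -0.7487
tanh(2.07) = 0.9687
tanh(-1.01) = -0.7658
result = [-0.207, 0.971, -0.9945, -0.7487, 0.9687, -0.7658]

[-0.207, 0.971, -0.9945, -0.7487, 0.9687, -0.7658]


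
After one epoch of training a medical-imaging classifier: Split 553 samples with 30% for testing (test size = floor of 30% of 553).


Test = ⌊553·30/100⌋ = 165
Train = 553 - 165 = 388

Train: 388, Test: 165


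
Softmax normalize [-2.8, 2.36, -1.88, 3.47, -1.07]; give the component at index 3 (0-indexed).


Exponentials: e^-2.8=0.0608, e^2.36=10.591, e^-1.88=0.1526, e^3.47=32.1367, e^-1.07=0.343
Sum = 43.2841
Softmax = [0.0014, 0.2447, 0.0035, 0.7425, 0.0079]
p[3] = 32.1367/43.2841 = 0.7425

0.7425


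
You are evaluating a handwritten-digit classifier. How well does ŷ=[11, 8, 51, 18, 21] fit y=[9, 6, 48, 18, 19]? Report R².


ȳ = 20
SS_res = Σ(y-ŷ)² = 21
SS_tot = Σ(y-ȳ)² = 1106
R² = 1 - SS_res/SS_tot = 1 - 0.019 = 0.981

0.981


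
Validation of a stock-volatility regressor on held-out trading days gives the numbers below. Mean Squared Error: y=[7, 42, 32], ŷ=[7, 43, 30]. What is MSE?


Squared errors: (7-7)²=0, (42-43)²=1, (32-30)²=4
Sum = 5
MSE = 5/3 = 5/3

5/3


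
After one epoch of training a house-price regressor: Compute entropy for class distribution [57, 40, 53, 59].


Probabilities: [57/209, 40/209, 53/209, 59/209] ≈ [0.2727, 0.1914, 0.2536, 0.2823]
H = -((57/209)·log₂(57/209) + (40/209)·log₂(40/209) + (53/209)·log₂(53/209) + (59/209)·log₂(59/209))
  = 1.9848 bits

1.9848 bits


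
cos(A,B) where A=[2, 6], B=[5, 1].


A·B = 2·5 + 6·1 = 16
‖A‖ = √40 = 6.3246, ‖B‖ = √26 = 5.099
cos = 16/(√40·√26) = 16/√1040 = 0.4961

0.4961
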